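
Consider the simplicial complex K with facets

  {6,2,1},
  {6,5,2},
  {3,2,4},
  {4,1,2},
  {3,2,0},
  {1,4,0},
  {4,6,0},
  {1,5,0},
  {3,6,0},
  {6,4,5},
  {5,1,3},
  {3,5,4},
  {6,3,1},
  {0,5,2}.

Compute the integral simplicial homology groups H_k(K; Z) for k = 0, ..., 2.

H_0 ≅ Z,  H_1 ≅ Z^2,  H_2 ≅ Z.

Take the total order 0 < 1 < 2 < 3 < 4 < 5 < 6 on the vertex set. Then K (dimension 2) consists of the simplices:

  0-simplices (7): [0], [1], [2], [3], [4], [5], [6]
  1-simplices (21): [0,1], [0,2], [0,3], [0,4], [0,5], [0,6], [1,2], [1,3], [1,4], [1,5], [1,6], [2,3], [2,4], [2,5], [2,6], [3,4], [3,5], [3,6], [4,5], [4,6], [5,6]
  2-simplices (14): [0,1,4], [0,1,5], [0,2,3], [0,2,5], [0,3,6], [0,4,6], [1,2,4], [1,2,6], [1,3,5], [1,3,6], [2,3,4], [2,5,6], [3,4,5], [4,5,6]

giving chain groups C_0 ≅ Z^7, C_1 ≅ Z^21, C_2 ≅ Z^14.

Boundary ∂_1: C_1 → C_0 sends each edge [p,q] (with p < q) to q − p.
This gives a 7×21 integer matrix of rank 6; reducing to Smith normal form yields diagonal entries (1,1,1,1,1,1).

Boundary ∂_2: C_2 → C_1 sends each 2-simplex [p,q,r] to [q,r] − [p,r] + [p,q]. For instance
  ∂[0,1,4] = [1,4] − [0,4] + [0,1],
  ∂[1,2,6] = [2,6] − [1,6] + [1,2].
As a 21×14 matrix over Z this has rank 13, with invariant factors (1,1,1,1,1,1,1,1,1,1,1,1,1).

Computing H_k = (kernel of ∂_k) / (image of ∂_{k+1}):

  H_0: rank C_0 − rank ∂_1 = 7 − 6 = 1, and the invariant factors of ∂_1 are all 1, so H_0 = Z.
  H_1: rank ker ∂_1 − rank ∂_2 = (21 − 6) − 13 = 2, and the invariant factors of ∂_2 are all 1, so H_1 = Z^2.
  H_2: rank ker ∂_2 − rank ∂_3 = (14 − 13) − 0 = 1, and there is no ∂_3, so H_2 = Z.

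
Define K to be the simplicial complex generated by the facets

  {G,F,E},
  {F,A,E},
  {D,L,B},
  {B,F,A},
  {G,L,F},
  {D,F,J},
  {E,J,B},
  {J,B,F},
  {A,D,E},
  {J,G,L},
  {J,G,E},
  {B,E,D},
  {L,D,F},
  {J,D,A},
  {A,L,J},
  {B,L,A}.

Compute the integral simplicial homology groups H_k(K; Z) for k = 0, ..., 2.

K has 8 vertices, 24 edges, 16 triangles.
rank ∂_0 = 0, rank ∂_1 = 7 ⇒ b_0 = 8 − 0 − 7 = 1; all invariant factors of ∂_1 are 1 so no torsion. So H_0 = Z.
rank ∂_1 = 7, rank ∂_2 = 15 ⇒ b_1 = 24 − 7 − 15 = 2; all invariant factors of ∂_2 are 1 so no torsion. So H_1 = Z^2.
rank ∂_2 = 15, rank ∂_3 = 0 ⇒ b_2 = 16 − 15 − 0 = 1. So H_2 = Z.

H_0 ≅ Z,  H_1 ≅ Z^2,  H_2 ≅ Z.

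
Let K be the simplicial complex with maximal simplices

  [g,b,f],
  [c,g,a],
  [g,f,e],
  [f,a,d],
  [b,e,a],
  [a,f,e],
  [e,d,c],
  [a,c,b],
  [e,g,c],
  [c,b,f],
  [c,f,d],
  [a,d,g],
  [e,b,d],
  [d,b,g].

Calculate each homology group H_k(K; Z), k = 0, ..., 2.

H_0 ≅ Z,  H_1 ≅ Z^2,  H_2 ≅ Z.

We work with the vertex ordering a < b < c < d < e < f < g. The simplices of K, each written with vertices in increasing order, are:

  0-simplices (7): a, b, c, d, e, f, g
  1-simplices (21): ab, ac, ad, ae, af, ag, bc, bd, be, bf, bg, cd, ce, cf, cg, de, df, dg, ef, eg, fg
  2-simplices (14): abc, abe, acg, adf, adg, aef, bcf, bde, bdg, bfg, cde, cdf, ceg, efg

so the chain groups are C_0 ≅ Z^7, C_1 ≅ Z^21, C_2 ≅ Z^14.

Boundary ∂_1: C_1 → C_0 maps an edge to its endpoints' difference, ∂[p,q] = q − p. For instance
  ∂be = e − b.
The 7×21 boundary matrix has rank 6 and Smith normal form diag(1,1,1,1,1,1).

∂_2: C_2 → C_1 sends each 2-simplex [p,q,r] to [q,r] − [p,r] + [p,q]. For instance
  ∂acg = cg − ag + ac,
  ∂aef = ef − af + ae.
As a 21×14 matrix over Z this has rank 13, with invariant factors (1,1,1,1,1,1,1,1,1,1,1,1,1).

Computing H_k = (kernel of ∂_k) / (image of ∂_{k+1}):

  H_0: rank C_0 − rank ∂_1 = 7 − 6 = 1, and the invariant factors of ∂_1 are all 1, so H_0 ≅ Z.
  H_1: rank ker ∂_1 − rank ∂_2 = (21 − 6) − 13 = 2, and the invariant factors of ∂_2 are all 1, so H_1 ≅ Z^2.
  H_2: rank ker ∂_2 − rank ∂_3 = (14 − 13) − 0 = 1, and there is no ∂_3, so H_2 ≅ Z.

(K is a triangulation of the torus T^2.)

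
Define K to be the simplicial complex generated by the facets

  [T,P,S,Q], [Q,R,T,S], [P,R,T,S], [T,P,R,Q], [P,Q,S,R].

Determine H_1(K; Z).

Take the total order P < Q < R < S < T on the vertex set. Then K (dimension 3) consists of the simplices:

  0-simplices (5): P, Q, R, S, T
  1-simplices (10): PQ, PR, PS, PT, QR, QS, QT, RS, RT, ST
  2-simplices (10): PQR, PQS, PQT, PRS, PRT, PST, QRS, QRT, QST, RST
  3-simplices (5): PQRS, PQRT, PQST, PRST, QRST

giving chain groups C_0 ≅ Z^5, C_1 ≅ Z^10, C_2 ≅ Z^10, C_3 ≅ Z^5.

Boundary ∂_1: C_1 → C_0 is given by ∂[p,q] = [q] − [p]. For instance
  ∂QT = T − Q.
As a 5×10 matrix over Z this has rank 4, with invariant factors (1,1,1,1).

∂_2: C_2 → C_1 acts by ∂[p,q,r] = [q,r] − [p,r] + [p,q]. For instance
  ∂QRS = RS − QS + QR,
  ∂PRT = RT − PT + PR.
This gives a 10×10 integer matrix of rank 6; reducing to Smith normal form yields diagonal entries (1,1,1,1,1,1).

Boundary ∂_3: C_3 → C_2 sends each 3-simplex σ to the alternating sum Σ_i (−1)^i (σ with its i-th vertex removed). For instance
  ∂PQST = QST − PST + PQT − PQS,
  ∂PQRS = QRS − PRS + PQS − PQR.
As a 10×5 matrix over Z this has rank 4, with invariant factors (1,1,1,1).

Computing H_k = (kernel of ∂_k) / (image of ∂_{k+1}):

  H_1: rank ker ∂_1 − rank ∂_2 = (10 − 4) − 6 = 0, and the invariant factors of ∂_2 are all 1, so H_1 ≅ 0.

(K is a triangulation of the 3-sphere S^3.)

H_1 = 0.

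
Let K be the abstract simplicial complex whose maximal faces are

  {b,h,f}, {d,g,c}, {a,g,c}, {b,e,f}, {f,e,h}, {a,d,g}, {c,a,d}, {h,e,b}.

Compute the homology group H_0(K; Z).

Order the vertices as a < b < c < d < e < f < g < h. Listing each simplex with vertices in this order, K has dimension 2 with simplices:

  0-simplices (8): a, b, c, d, e, f, g, h
  1-simplices (12): ac, ad, ag, be, bf, bh, cd, cg, dg, ef, eh, fh
  2-simplices (8): acd, acg, adg, bef, beh, bfh, cdg, efh

so the chain groups are C_0 ≅ Z^8, C_1 ≅ Z^12, C_2 ≅ Z^8.

∂_1: C_1 → C_0 is given by ∂[p,q] = [q] − [p].
The resulting 8×12 matrix has rank 6, and its Smith normal form has invariant factors (1,1,1,1,1,1).

The boundary map ∂_2: C_2 → C_1 sends each 2-simplex [p,q,r] to [q,r] − [p,r] + [p,q]. For instance
  ∂acg = cg − ag + ac,
  ∂acd = cd − ad + ac.
The 12×8 boundary matrix has rank 6 and Smith normal form diag(1,1,1,1,1,1).

Now H_k = ker ∂_k / im ∂_{k+1}, so:

  H_0: rank C_0 − rank ∂_1 = 8 − 6 = 2, and the invariant factors of ∂_1 are all 1, so H_0 = Z^2.

H_0 ≅ Z^2.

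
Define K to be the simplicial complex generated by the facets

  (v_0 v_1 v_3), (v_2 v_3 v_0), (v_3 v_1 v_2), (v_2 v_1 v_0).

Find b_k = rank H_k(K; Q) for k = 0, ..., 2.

b_0 = 1, b_1 = 0, b_2 = 1.

We work with the vertex ordering v_0 < v_1 < v_2 < v_3. The simplices of K, each written with vertices in increasing order, are:

  0-simplices (4): [v_0], [v_1], [v_2], [v_3]
  1-simplices (6): [v_0,v_1], [v_0,v_2], [v_0,v_3], [v_1,v_2], [v_1,v_3], [v_2,v_3]
  2-simplices (4): [v_0,v_1,v_2], [v_0,v_1,v_3], [v_0,v_2,v_3], [v_1,v_2,v_3]

giving chain groups C_0 ≅ Z^4, C_1 ≅ Z^6, C_2 ≅ Z^4.

The boundary map ∂_1: C_1 → C_0 sends each edge [p,q] (with p < q) to q − p. For instance
  ∂[v_1,v_3] = [v_3] − [v_1].
The resulting 4×6 matrix has rank 3, and its Smith normal form has invariant factors (1,1,1).

The boundary map ∂_2: C_2 → C_1 maps a triangle to the signed sum of its edges. For instance
  ∂[v_1,v_2,v_3] = [v_2,v_3] − [v_1,v_3] + [v_1,v_2],
  ∂[v_0,v_1,v_3] = [v_1,v_3] − [v_0,v_3] + [v_0,v_1].
This gives a 6×4 integer matrix of rank 3; reducing to Smith normal form yields diagonal entries (1,1,1).

Reading off H_k = ker ∂_k / im ∂_{k+1}:

  H_0: rank C_0 − rank ∂_1 = 4 − 3 = 1, and the invariant factors of ∂_1 are all 1, so H_0 ≅ Z.
  H_1: rank ker ∂_1 − rank ∂_2 = (6 − 3) − 3 = 0, and the invariant factors of ∂_2 are all 1, so H_1 ≅ 0.
  H_2: rank ker ∂_2 − rank ∂_3 = (4 − 3) − 0 = 1, and there is no ∂_3, so H_2 ≅ Z.

As a check, the Euler characteristic is 4 − 6 + 4 = 2, which agrees with 1 − 0 + 1 = 2.
(K is a triangulation of the 2-sphere S^2.)

Hence the Betti numbers are b_0 = 1, b_1 = 0, b_2 = 1.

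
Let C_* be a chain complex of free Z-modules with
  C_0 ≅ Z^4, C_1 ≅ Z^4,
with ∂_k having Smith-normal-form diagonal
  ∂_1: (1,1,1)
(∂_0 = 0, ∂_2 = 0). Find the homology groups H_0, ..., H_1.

H_0 = Z,  H_1 = Z.

H_0: b_0 = 4 − 0 − 3 = 1; torsion from ∂_1 factors > 1: none. So H_0 = Z.
H_1: b_1 = 4 − 3 − 0 = 1; torsion from ∂_2 factors > 1: none. So H_1 = Z.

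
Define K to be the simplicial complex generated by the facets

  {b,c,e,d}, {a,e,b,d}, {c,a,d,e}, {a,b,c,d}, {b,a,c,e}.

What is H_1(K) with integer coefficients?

Order the vertices as a < b < c < d < e. Listing each simplex with vertices in this order, K has dimension 3 with simplices:

  0-simplices (5): a, b, c, d, e
  1-simplices (10): ab, ac, ad, ae, bc, bd, be, cd, ce, de
  2-simplices (10): abc, abd, abe, acd, ace, ade, bcd, bce, bde, cde
  3-simplices (5): abcd, abce, abde, acde, bcde

so the chain groups are C_0 ≅ Z^5, C_1 ≅ Z^10, C_2 ≅ Z^10, C_3 ≅ Z^5.

∂_1: C_1 → C_0 maps an edge to its endpoints' difference, ∂[p,q] = q − p.
The resulting 5×10 matrix has rank 4, and its Smith normal form has invariant factors (1,1,1,1).

∂_2: C_2 → C_1 maps a triangle to the signed sum of its edges. For instance
  ∂abc = bc − ac + ab,
  ∂bcd = cd − bd + bc.
This gives a 10×10 integer matrix of rank 6; reducing to Smith normal form yields diagonal entries (1,1,1,1,1,1).

Boundary ∂_3: C_3 → C_2 sends each 3-simplex σ to the alternating sum Σ_i (−1)^i (σ with its i-th vertex removed). For instance
  ∂abcd = bcd − acd + abd − abc,
  ∂acde = cde − ade + ace − acd.
This gives a 10×5 integer matrix of rank 4; reducing to Smith normal form yields diagonal entries (1,1,1,1).

Now H_k = ker ∂_k / im ∂_{k+1}, so:

  H_1: rank ker ∂_1 − rank ∂_2 = (10 − 4) − 6 = 0, and the invariant factors of ∂_2 are all 1, so H_1 = 0.

(K is a triangulation of the 3-sphere S^3.)

H_1 = 0.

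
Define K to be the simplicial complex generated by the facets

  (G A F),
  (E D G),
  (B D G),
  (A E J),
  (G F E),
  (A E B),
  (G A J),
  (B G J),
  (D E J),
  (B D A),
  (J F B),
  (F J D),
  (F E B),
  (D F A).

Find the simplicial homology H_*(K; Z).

Order the vertices as A < B < D < E < F < G < J. Listing each simplex with vertices in this order, K has dimension 2 with simplices:

  0-simplices (7): A, B, D, E, F, G, J
  1-simplices (21): AB, AD, AE, AF, AG, AJ, BD, BE, BF, BG, BJ, DE, DF, DG, DJ, EF, EG, EJ, FG, FJ, GJ
  2-simplices (14): ABD, ABE, ADF, AEJ, AFG, AGJ, BDG, BEF, BFJ, BGJ, DEG, DEJ, DFJ, EFG

giving chain groups C_0 ≅ Z^7, C_1 ≅ Z^21, C_2 ≅ Z^14.

Boundary ∂_1: C_1 → C_0 maps an edge to its endpoints' difference, ∂[p,q] = q − p. For instance
  ∂EG = G − E.
This gives a 7×21 integer matrix of rank 6; reducing to Smith normal form yields diagonal entries (1,1,1,1,1,1).

Boundary ∂_2: C_2 → C_1 acts by ∂[p,q,r] = [q,r] − [p,r] + [p,q]. For instance
  ∂AFG = FG − AG + AF,
  ∂AGJ = GJ − AJ + AG.
The resulting 21×14 matrix has rank 13, and its Smith normal form has invariant factors (1,1,1,1,1,1,1,1,1,1,1,1,1).

Now H_k = ker ∂_k / im ∂_{k+1}, so:

  H_0: rank C_0 − rank ∂_1 = 7 − 6 = 1, and the invariant factors of ∂_1 are all 1, so H_0 = Z.
  H_1: rank ker ∂_1 − rank ∂_2 = (21 − 6) − 13 = 2, and the invariant factors of ∂_2 are all 1, so H_1 = Z^2.
  H_2: rank ker ∂_2 − rank ∂_3 = (14 − 13) − 0 = 1, and there is no ∂_3, so H_2 = Z.

(K is a triangulation of the torus T^2.)

H_0 = Z,  H_1 = Z^2,  H_2 = Z.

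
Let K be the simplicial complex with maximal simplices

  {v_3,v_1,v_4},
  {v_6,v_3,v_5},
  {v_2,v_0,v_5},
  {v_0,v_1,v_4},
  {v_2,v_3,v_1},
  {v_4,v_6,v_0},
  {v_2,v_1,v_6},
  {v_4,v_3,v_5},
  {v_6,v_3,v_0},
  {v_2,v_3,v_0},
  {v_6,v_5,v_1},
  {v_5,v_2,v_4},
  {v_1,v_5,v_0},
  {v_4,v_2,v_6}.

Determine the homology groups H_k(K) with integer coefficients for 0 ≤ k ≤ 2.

H_0 = Z,  H_1 = Z^2,  H_2 = Z.

We work with the vertex ordering v_0 < v_1 < v_2 < v_3 < v_4 < v_5 < v_6. The simplices of K, each written with vertices in increasing order, are:

  0-simplices (7): [v_0], [v_1], [v_2], [v_3], [v_4], [v_5], [v_6]
  1-simplices (21): (21 of them)
  2-simplices (14): (14 of them)

Hence C_0 ≅ Z^7, C_1 ≅ Z^21, C_2 ≅ Z^14.

∂_1: C_1 → C_0 sends each edge [p,q] (with p < q) to q − p. For instance
  ∂[v_1,v_4] = [v_4] − [v_1].
This gives a 7×21 integer matrix of rank 6; reducing to Smith normal form yields diagonal entries (1,1,1,1,1,1).

∂_2: C_2 → C_1 acts by ∂[p,q,r] = [q,r] − [p,r] + [p,q]. For instance
  ∂[v_0,v_3,v_6] = [v_3,v_6] − [v_0,v_6] + [v_0,v_3],
  ∂[v_3,v_5,v_6] = [v_5,v_6] − [v_3,v_6] + [v_3,v_5].
As a 21×14 matrix over Z this has rank 13, with invariant factors (1,1,1,1,1,1,1,1,1,1,1,1,1).

From H_k ≅ ker(∂_k) / im(∂_{k+1}) we obtain:

  H_0: rank C_0 − rank ∂_1 = 7 − 6 = 1, and the invariant factors of ∂_1 are all 1, so H_0 ≅ Z.
  H_1: rank ker ∂_1 − rank ∂_2 = (21 − 6) − 13 = 2, and the invariant factors of ∂_2 are all 1, so H_1 ≅ Z^2.
  H_2: rank ker ∂_2 − rank ∂_3 = (14 − 13) − 0 = 1, and there is no ∂_3, so H_2 ≅ Z.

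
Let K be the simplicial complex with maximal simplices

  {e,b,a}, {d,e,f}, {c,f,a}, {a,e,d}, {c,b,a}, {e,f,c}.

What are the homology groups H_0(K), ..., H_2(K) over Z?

H_0 ≅ Z,  H_1 ≅ Z,  H_2 = 0.

K has 6 vertices, 12 edges, 6 triangles.
rank ∂_0 = 0, rank ∂_1 = 5 ⇒ b_0 = 6 − 0 − 5 = 1; all invariant factors of ∂_1 are 1 so no torsion. So H_0 ≅ Z.
rank ∂_1 = 5, rank ∂_2 = 6 ⇒ b_1 = 12 − 5 − 6 = 1; all invariant factors of ∂_2 are 1 so no torsion. So H_1 ≅ Z.
rank ∂_2 = 6, rank ∂_3 = 0 ⇒ b_2 = 6 − 6 − 0 = 0. So H_2 ≅ 0.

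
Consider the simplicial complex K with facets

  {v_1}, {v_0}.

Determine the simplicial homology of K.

H_0 ≅ Z^2.

Fix the vertex order v_0 < v_1 and write every simplex with vertices in increasing order. Then dim K = 0 and the simplices of K are:

  0-simplices (2): [v_0], [v_1]

so the chain groups are C_0 ≅ Z^2.

From H_k ≅ ker(∂_k) / im(∂_{k+1}) we obtain:

  H_0: rank C_0 − rank ∂_1 = 2 − 0 = 2, and there is no ∂_1, so H_0 ≅ Z^2.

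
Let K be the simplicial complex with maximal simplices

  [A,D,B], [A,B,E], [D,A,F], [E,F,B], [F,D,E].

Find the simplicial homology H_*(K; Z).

H_0 ≅ Z,  H_1 ≅ Z,  H_2 = 0.

K has 5 vertices, 10 edges, 5 triangles.
rank ∂_0 = 0, rank ∂_1 = 4 ⇒ b_0 = 5 − 0 − 4 = 1; all invariant factors of ∂_1 are 1 so no torsion. So H_0 = Z.
rank ∂_1 = 4, rank ∂_2 = 5 ⇒ b_1 = 10 − 4 − 5 = 1; all invariant factors of ∂_2 are 1 so no torsion. So H_1 = Z.
rank ∂_2 = 5, rank ∂_3 = 0 ⇒ b_2 = 5 − 5 − 0 = 0. So H_2 = 0.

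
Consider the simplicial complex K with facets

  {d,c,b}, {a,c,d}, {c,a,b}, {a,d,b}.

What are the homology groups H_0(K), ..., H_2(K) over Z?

H_0 ≅ Z,  H_1 = 0,  H_2 ≅ Z.

Fix the vertex order a < b < c < d and write every simplex with vertices in increasing order. Then dim K = 2 and the simplices of K are:

  0-simplices (4): a, b, c, d
  1-simplices (6): ab, ac, ad, bc, bd, cd
  2-simplices (4): abc, abd, acd, bcd

Hence C_0 ≅ Z^4, C_1 ≅ Z^6, C_2 ≅ Z^4.

The boundary map ∂_1: C_1 → C_0 sends each edge [p,q] (with p < q) to q − p.
The resulting 4×6 matrix has rank 3, and its Smith normal form has invariant factors (1,1,1).

Boundary ∂_2: C_2 → C_1 maps a triangle to the signed sum of its edges. For instance
  ∂abc = bc − ac + ab,
  ∂bcd = cd − bd + bc.
As a 6×4 matrix over Z this has rank 3, with invariant factors (1,1,1).

From H_k ≅ ker(∂_k) / im(∂_{k+1}) we obtain:

  H_0: rank C_0 − rank ∂_1 = 4 − 3 = 1, and the invariant factors of ∂_1 are all 1, so H_0 = Z.
  H_1: rank ker ∂_1 − rank ∂_2 = (6 − 3) − 3 = 0, and the invariant factors of ∂_2 are all 1, so H_1 = 0.
  H_2: rank ker ∂_2 − rank ∂_3 = (4 − 3) − 0 = 1, and there is no ∂_3, so H_2 = Z.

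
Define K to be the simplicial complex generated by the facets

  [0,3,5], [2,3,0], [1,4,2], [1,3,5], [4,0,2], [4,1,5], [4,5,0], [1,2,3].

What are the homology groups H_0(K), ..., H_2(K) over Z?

H_0 ≅ Z,  H_1 = 0,  H_2 ≅ Z.

We work with the vertex ordering 0 < 1 < 2 < 3 < 4 < 5. The simplices of K, each written with vertices in increasing order, are:

  0-simplices (6): [0], [1], [2], [3], [4], [5]
  1-simplices (12): [0,2], [0,3], [0,4], [0,5], [1,2], [1,3], [1,4], [1,5], [2,3], [2,4], [3,5], [4,5]
  2-simplices (8): [0,2,3], [0,2,4], [0,3,5], [0,4,5], [1,2,3], [1,2,4], [1,3,5], [1,4,5]

giving chain groups C_0 ≅ Z^6, C_1 ≅ Z^12, C_2 ≅ Z^8.

∂_1: C_1 → C_0 sends each edge [p,q] (with p < q) to q − p. For instance
  ∂[1,5] = [5] − [1].
This gives a 6×12 integer matrix of rank 5; reducing to Smith normal form yields diagonal entries (1,1,1,1,1).

∂_2: C_2 → C_1 sends each 2-simplex [p,q,r] to [q,r] − [p,r] + [p,q]. For instance
  ∂[0,2,3] = [2,3] − [0,3] + [0,2],
  ∂[1,2,4] = [2,4] − [1,4] + [1,2].
This gives a 12×8 integer matrix of rank 7; reducing to Smith normal form yields diagonal entries (1,1,1,1,1,1,1).

From H_k ≅ ker(∂_k) / im(∂_{k+1}) we obtain:

  H_0: rank C_0 − rank ∂_1 = 6 − 5 = 1, and the invariant factors of ∂_1 are all 1, so H_0 = Z.
  H_1: rank ker ∂_1 − rank ∂_2 = (12 − 5) − 7 = 0, and the invariant factors of ∂_2 are all 1, so H_1 = 0.
  H_2: rank ker ∂_2 − rank ∂_3 = (8 − 7) − 0 = 1, and there is no ∂_3, so H_2 = Z.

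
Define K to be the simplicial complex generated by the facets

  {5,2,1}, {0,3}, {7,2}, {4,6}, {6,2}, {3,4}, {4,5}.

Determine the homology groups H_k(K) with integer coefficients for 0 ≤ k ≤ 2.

Take the total order 0 < 1 < 2 < 3 < 4 < 5 < 6 < 7 on the vertex set. Then K (dimension 2) consists of the simplices:

  0-simplices (8): [0], [1], [2], [3], [4], [5], [6], [7]
  1-simplices (9): [0,3], [1,2], [1,5], [2,5], [2,6], [2,7], [3,4], [4,5], [4,6]
  2-simplices (1): [1,2,5]

giving chain groups C_0 ≅ Z^8, C_1 ≅ Z^9, C_2 ≅ Z^1.

∂_1: C_1 → C_0 sends each edge [p,q] (with p < q) to q − p. For instance
  ∂[1,5] = [5] − [1].
This gives a 8×9 integer matrix of rank 7; reducing to Smith normal form yields diagonal entries (1,1,1,1,1,1,1).

∂_2: C_2 → C_1 sends each 2-simplex [p,q,r] to [q,r] − [p,r] + [p,q]. For instance
  ∂[1,2,5] = [2,5] − [1,5] + [1,2].
This gives a 9×1 integer matrix of rank 1; reducing to Smith normal form yields diagonal entries (1).

Now H_k = ker ∂_k / im ∂_{k+1}, so:

  H_0: rank C_0 − rank ∂_1 = 8 − 7 = 1, and the invariant factors of ∂_1 are all 1, so H_0 ≅ Z.
  H_1: rank ker ∂_1 − rank ∂_2 = (9 − 7) − 1 = 1, and the invariant factors of ∂_2 are all 1, so H_1 ≅ Z.
  H_2: rank ker ∂_2 − rank ∂_3 = (1 − 1) − 0 = 0, and there is no ∂_3, so H_2 ≅ 0.

H_0 ≅ Z,  H_1 ≅ Z,  H_2 = 0.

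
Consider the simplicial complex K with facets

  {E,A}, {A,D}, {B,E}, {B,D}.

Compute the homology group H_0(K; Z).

H_0 ≅ Z.

We work with the vertex ordering A < B < D < E. The simplices of K, each written with vertices in increasing order, are:

  0-simplices (4): A, B, D, E
  1-simplices (4): AD, AE, BD, BE

so the chain groups are C_0 ≅ Z^4, C_1 ≅ Z^4.

Boundary ∂_1: C_1 → C_0 sends each edge [p,q] (with p < q) to q − p.
The resulting 4×4 matrix has rank 3, and its Smith normal form has invariant factors (1,1,1).

Computing H_k = (kernel of ∂_k) / (image of ∂_{k+1}):

  H_0: rank C_0 − rank ∂_1 = 4 − 3 = 1, and the invariant factors of ∂_1 are all 1, so H_0 ≅ Z.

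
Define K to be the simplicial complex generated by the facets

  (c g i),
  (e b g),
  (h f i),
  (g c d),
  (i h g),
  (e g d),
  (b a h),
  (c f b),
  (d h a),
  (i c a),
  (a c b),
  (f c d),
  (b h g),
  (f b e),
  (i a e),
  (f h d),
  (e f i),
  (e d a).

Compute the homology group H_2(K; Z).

H_2 ≅ Z.

Take the total order a < b < c < d < e < f < g < h < i on the vertex set. Then K (dimension 2) consists of the simplices:

  0-simplices (9): a, b, c, d, e, f, g, h, i
  1-simplices (27): ab, ac, ad, ae, ah, ai, bc, be, bf, bg, bh, cd, cf, cg, ci, de, df, dg, dh, ef, eg, ei, fh, fi, gh, gi, hi
  2-simplices (18): abc, abh, aci, ade, adh, aei, bcf, bef, beg, bgh, cdf, cdg, cgi, deg, dfh, efi, fhi, ghi

giving chain groups C_0 ≅ Z^9, C_1 ≅ Z^27, C_2 ≅ Z^18.

The boundary map ∂_1: C_1 → C_0 sends each edge [p,q] (with p < q) to q − p.
As a 9×27 matrix over Z this has rank 8, with invariant factors (1,1,1,1,1,1,1,1).

∂_2: C_2 → C_1 maps a triangle to the signed sum of its edges. For instance
  ∂dfh = fh − dh + df,
  ∂adh = dh − ah + ad.
This gives a 27×18 integer matrix of rank 17; reducing to Smith normal form yields diagonal entries (1,1,1,1,1,1,1,1,1,1,1,1,1,1,1,1,1).

Now H_k = ker ∂_k / im ∂_{k+1}, so:

  H_2: rank ker ∂_2 − rank ∂_3 = (18 − 17) − 0 = 1, and there is no ∂_3, so H_2 ≅ Z.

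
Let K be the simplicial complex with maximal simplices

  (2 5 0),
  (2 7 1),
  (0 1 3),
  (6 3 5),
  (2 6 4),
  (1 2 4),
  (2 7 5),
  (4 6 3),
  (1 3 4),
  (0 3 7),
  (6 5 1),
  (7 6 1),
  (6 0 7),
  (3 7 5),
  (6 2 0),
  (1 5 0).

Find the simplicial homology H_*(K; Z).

Take the total order 0 < 1 < 2 < 3 < 4 < 5 < 6 < 7 on the vertex set. Then K (dimension 2) consists of the simplices:

  0-simplices (8): [0], [1], [2], [3], [4], [5], [6], [7]
  1-simplices (24): (24 of them)
  2-simplices (16): [0,1,3], [0,1,5], [0,2,5], [0,2,6], [0,3,7], [0,6,7], [1,2,4], [1,2,7], [1,3,4], [1,5,6], [1,6,7], [2,4,6], [2,5,7], [3,4,6], [3,5,6], [3,5,7]

so the chain groups are C_0 ≅ Z^8, C_1 ≅ Z^24, C_2 ≅ Z^16.

The boundary map ∂_1: C_1 → C_0 is given by ∂[p,q] = [q] − [p]. For instance
  ∂[1,5] = [5] − [1].
This gives a 8×24 integer matrix of rank 7; reducing to Smith normal form yields diagonal entries (1,1,1,1,1,1,1).

∂_2: C_2 → C_1 sends each 2-simplex [p,q,r] to [q,r] − [p,r] + [p,q]. For instance
  ∂[3,5,6] = [5,6] − [3,6] + [3,5],
  ∂[1,6,7] = [6,7] − [1,7] + [1,6].
This gives a 24×16 integer matrix of rank 15; reducing to Smith normal form yields diagonal entries (1,1,1,1,1,1,1,1,1,1,1,1,1,1,1).

From H_k ≅ ker(∂_k) / im(∂_{k+1}) we obtain:

  H_0: rank C_0 − rank ∂_1 = 8 − 7 = 1, and the invariant factors of ∂_1 are all 1, so H_0 ≅ Z.
  H_1: rank ker ∂_1 − rank ∂_2 = (24 − 7) − 15 = 2, and the invariant factors of ∂_2 are all 1, so H_1 ≅ Z^2.
  H_2: rank ker ∂_2 − rank ∂_3 = (16 − 15) − 0 = 1, and there is no ∂_3, so H_2 ≅ Z.

H_0 = Z,  H_1 = Z^2,  H_2 = Z.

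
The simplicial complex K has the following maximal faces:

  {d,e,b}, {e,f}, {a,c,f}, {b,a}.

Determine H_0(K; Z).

H_0 = Z.

Fix the vertex order a < b < c < d < e < f and write every simplex with vertices in increasing order. Then dim K = 2 and the simplices of K are:

  0-simplices (6): a, b, c, d, e, f
  1-simplices (8): ab, ac, af, bd, be, cf, de, ef
  2-simplices (2): acf, bde

giving chain groups C_0 ≅ Z^6, C_1 ≅ Z^8, C_2 ≅ Z^2.

Boundary ∂_1: C_1 → C_0 is given by ∂[p,q] = [q] − [p]. For instance
  ∂bd = d − b.
This gives a 6×8 integer matrix of rank 5; reducing to Smith normal form yields diagonal entries (1,1,1,1,1).

Boundary ∂_2: C_2 → C_1 acts by ∂[p,q,r] = [q,r] − [p,r] + [p,q]. For instance
  ∂acf = cf − af + ac,
  ∂bde = de − be + bd.
The resulting 8×2 matrix has rank 2, and its Smith normal form has invariant factors (1,1).

Now H_k = ker ∂_k / im ∂_{k+1}, so:

  H_0: rank C_0 − rank ∂_1 = 6 − 5 = 1, and the invariant factors of ∂_1 are all 1, so H_0 ≅ Z.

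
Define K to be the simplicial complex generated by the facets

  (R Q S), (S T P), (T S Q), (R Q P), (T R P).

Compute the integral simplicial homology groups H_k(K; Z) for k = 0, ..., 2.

H_0 ≅ Z,  H_1 ≅ Z,  H_2 = 0.

We work with the vertex ordering P < Q < R < S < T. The simplices of K, each written with vertices in increasing order, are:

  0-simplices (5): P, Q, R, S, T
  1-simplices (10): PQ, PR, PS, PT, QR, QS, QT, RS, RT, ST
  2-simplices (5): PQR, PRT, PST, QRS, QST

so the chain groups are C_0 ≅ Z^5, C_1 ≅ Z^10, C_2 ≅ Z^5.

Boundary ∂_1: C_1 → C_0 sends each edge [p,q] (with p < q) to q − p. For instance
  ∂ST = T − S.
This gives a 5×10 integer matrix of rank 4; reducing to Smith normal form yields diagonal entries (1,1,1,1).

∂_2: C_2 → C_1 maps a triangle to the signed sum of its edges. For instance
  ∂QST = ST − QT + QS,
  ∂PRT = RT − PT + PR.
As a 10×5 matrix over Z this has rank 5, with invariant factors (1,1,1,1,1).

Reading off H_k = ker ∂_k / im ∂_{k+1}:

  H_0: rank C_0 − rank ∂_1 = 5 − 4 = 1, and the invariant factors of ∂_1 are all 1, so H_0 ≅ Z.
  H_1: rank ker ∂_1 − rank ∂_2 = (10 − 4) − 5 = 1, and the invariant factors of ∂_2 are all 1, so H_1 ≅ Z.
  H_2: rank ker ∂_2 − rank ∂_3 = (5 − 5) − 0 = 0, and there is no ∂_3, so H_2 ≅ 0.

As a check, the Euler characteristic is 5 − 10 + 5 = 0, which agrees with 1 − 1 + 0 = 0.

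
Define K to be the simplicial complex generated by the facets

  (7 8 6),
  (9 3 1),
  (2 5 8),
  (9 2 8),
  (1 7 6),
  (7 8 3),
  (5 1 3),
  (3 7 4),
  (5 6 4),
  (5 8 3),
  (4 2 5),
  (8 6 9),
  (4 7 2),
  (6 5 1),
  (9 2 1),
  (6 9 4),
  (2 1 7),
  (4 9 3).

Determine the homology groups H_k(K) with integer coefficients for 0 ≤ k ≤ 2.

Fix the vertex order 1 < 2 < 3 < 4 < 5 < 6 < 7 < 8 < 9 and write every simplex with vertices in increasing order. Then dim K = 2 and the simplices of K are:

  0-simplices (9): [1], [2], [3], [4], [5], [6], [7], [8], [9]
  1-simplices (27): (27 of them)
  2-simplices (18): [1,2,7], [1,2,9], [1,3,5], [1,3,9], [1,5,6], [1,6,7], [2,4,5], [2,4,7], [2,5,8], [2,8,9], [3,4,7], [3,4,9], [3,5,8], [3,7,8], [4,5,6], [4,6,9], [6,7,8], [6,8,9]

giving chain groups C_0 ≅ Z^9, C_1 ≅ Z^27, C_2 ≅ Z^18.

The boundary map ∂_1: C_1 → C_0 sends each edge [p,q] (with p < q) to q − p. For instance
  ∂[1,2] = [2] − [1].
As a 9×27 matrix over Z this has rank 8, with invariant factors (1,1,1,1,1,1,1,1).

The boundary map ∂_2: C_2 → C_1 maps a triangle to the signed sum of its edges. For instance
  ∂[1,3,9] = [3,9] − [1,9] + [1,3],
  ∂[3,4,7] = [4,7] − [3,7] + [3,4].
The 27×18 boundary matrix has rank 17 and Smith normal form diag(1,1,1,1,1,1,1,1,1,1,1,1,1,1,1,1,1).

Now H_k = ker ∂_k / im ∂_{k+1}, so:

  H_0: rank C_0 − rank ∂_1 = 9 − 8 = 1, and the invariant factors of ∂_1 are all 1, so H_0 = Z.
  H_1: rank ker ∂_1 − rank ∂_2 = (27 − 8) − 17 = 2, and the invariant factors of ∂_2 are all 1, so H_1 = Z^2.
  H_2: rank ker ∂_2 − rank ∂_3 = (18 − 17) − 0 = 1, and there is no ∂_3, so H_2 = Z.

H_0 = Z,  H_1 = Z^2,  H_2 = Z.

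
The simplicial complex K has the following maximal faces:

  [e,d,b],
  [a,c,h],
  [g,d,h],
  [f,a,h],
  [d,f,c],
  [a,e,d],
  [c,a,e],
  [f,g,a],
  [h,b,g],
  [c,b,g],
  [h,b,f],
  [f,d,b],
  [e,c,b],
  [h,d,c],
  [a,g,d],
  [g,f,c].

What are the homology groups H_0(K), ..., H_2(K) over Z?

H_0 = Z,  H_1 = Z^2,  H_2 = Z.

We work with the vertex ordering a < b < c < d < e < f < g < h. The simplices of K, each written with vertices in increasing order, are:

  0-simplices (8): a, b, c, d, e, f, g, h
  1-simplices (24): ac, ad, ae, af, ag, ah, bc, bd, be, bf, bg, bh, cd, ce, cf, cg, ch, de, df, dg, dh, fg, fh, gh
  2-simplices (16): ace, ach, ade, adg, afg, afh, bce, bcg, bde, bdf, bfh, bgh, cdf, cdh, cfg, dgh

giving chain groups C_0 ≅ Z^8, C_1 ≅ Z^24, C_2 ≅ Z^16.

Boundary ∂_1: C_1 → C_0 maps an edge to its endpoints' difference, ∂[p,q] = q − p.
The 8×24 boundary matrix has rank 7 and Smith normal form diag(1,1,1,1,1,1,1).

∂_2: C_2 → C_1 maps a triangle to the signed sum of its edges. For instance
  ∂bde = de − be + bd,
  ∂bgh = gh − bh + bg.
The resulting 24×16 matrix has rank 15, and its Smith normal form has invariant factors (1,1,1,1,1,1,1,1,1,1,1,1,1,1,1).

Reading off H_k = ker ∂_k / im ∂_{k+1}:

  H_0: rank C_0 − rank ∂_1 = 8 − 7 = 1, and the invariant factors of ∂_1 are all 1, so H_0 = Z.
  H_1: rank ker ∂_1 − rank ∂_2 = (24 − 7) − 15 = 2, and the invariant factors of ∂_2 are all 1, so H_1 = Z^2.
  H_2: rank ker ∂_2 − rank ∂_3 = (16 − 15) − 0 = 1, and there is no ∂_3, so H_2 = Z.

(K is a triangulation of the torus T^2.)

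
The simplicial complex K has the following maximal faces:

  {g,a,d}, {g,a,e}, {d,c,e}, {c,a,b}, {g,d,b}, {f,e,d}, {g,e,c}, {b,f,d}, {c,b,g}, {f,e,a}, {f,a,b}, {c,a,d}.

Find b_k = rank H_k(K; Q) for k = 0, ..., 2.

We work with the vertex ordering a < b < c < d < e < f < g. The simplices of K, each written with vertices in increasing order, are:

  0-simplices (7): a, b, c, d, e, f, g
  1-simplices (18): ab, ac, ad, ae, af, ag, bc, bd, bf, bg, cd, ce, cg, de, df, dg, ef, eg
  2-simplices (12): abc, abf, acd, adg, aef, aeg, bcg, bdf, bdg, cde, ceg, def

so the chain groups are C_0 ≅ Z^7, C_1 ≅ Z^18, C_2 ≅ Z^12.

The boundary map ∂_1: C_1 → C_0 maps an edge to its endpoints' difference, ∂[p,q] = q − p.
The 7×18 boundary matrix has rank 6 and Smith normal form diag(1,1,1,1,1,1).

The boundary map ∂_2: C_2 → C_1 sends each 2-simplex [p,q,r] to [q,r] − [p,r] + [p,q]. For instance
  ∂def = ef − df + de,
  ∂cde = de − ce + cd.
This gives a 18×12 integer matrix of rank 12; reducing to Smith normal form yields diagonal entries (1,1,1,1,1,1,1,1,1,1,1,2).

Now H_k = ker ∂_k / im ∂_{k+1}, so:

  H_0: rank C_0 − rank ∂_1 = 7 − 6 = 1, and the invariant factors of ∂_1 are all 1, so H_0 ≅ Z.
  H_1: rank ker ∂_1 − rank ∂_2 = (18 − 6) − 12 = 0, and ∂_2 has invariant factor 2 > 1, so H_1 ≅ Z/2.
  H_2: rank ker ∂_2 − rank ∂_3 = (12 − 12) − 0 = 0, and there is no ∂_3, so H_2 ≅ 0.

As a check, the Euler characteristic is 7 − 18 + 12 = 1, which agrees with 1 − 0 + 0 = 1.
(K is a triangulation of the real projective plane RP^2.)

Hence the Betti numbers are b_0 = 1, b_1 = 0, b_2 = 0.

b_0 = 1, b_1 = 0, b_2 = 0.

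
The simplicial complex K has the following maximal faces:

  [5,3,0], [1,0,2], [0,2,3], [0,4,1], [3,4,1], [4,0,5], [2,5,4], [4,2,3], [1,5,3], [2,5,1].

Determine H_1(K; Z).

H_1 ≅ Z/2.

Fix the vertex order 0 < 1 < 2 < 3 < 4 < 5 and write every simplex with vertices in increasing order. Then dim K = 2 and the simplices of K are:

  0-simplices (6): [0], [1], [2], [3], [4], [5]
  1-simplices (15): [0,1], [0,2], [0,3], [0,4], [0,5], [1,2], [1,3], [1,4], [1,5], [2,3], [2,4], [2,5], [3,4], [3,5], [4,5]
  2-simplices (10): [0,1,2], [0,1,4], [0,2,3], [0,3,5], [0,4,5], [1,2,5], [1,3,4], [1,3,5], [2,3,4], [2,4,5]

giving chain groups C_0 ≅ Z^6, C_1 ≅ Z^15, C_2 ≅ Z^10.

∂_1: C_1 → C_0 maps an edge to its endpoints' difference, ∂[p,q] = q − p. For instance
  ∂[0,4] = [4] − [0].
This gives a 6×15 integer matrix of rank 5; reducing to Smith normal form yields diagonal entries (1,1,1,1,1).

∂_2: C_2 → C_1 maps a triangle to the signed sum of its edges. For instance
  ∂[1,2,5] = [2,5] − [1,5] + [1,2],
  ∂[0,1,4] = [1,4] − [0,4] + [0,1].
This gives a 15×10 integer matrix of rank 10; reducing to Smith normal form yields diagonal entries (1,1,1,1,1,1,1,1,1,2).

From H_k ≅ ker(∂_k) / im(∂_{k+1}) we obtain:

  H_1: rank ker ∂_1 − rank ∂_2 = (15 − 5) − 10 = 0, and ∂_2 has invariant factor 2 > 1, so H_1 ≅ Z/2.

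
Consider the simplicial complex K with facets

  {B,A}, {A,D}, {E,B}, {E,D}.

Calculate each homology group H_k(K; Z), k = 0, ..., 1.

We work with the vertex ordering A < B < D < E. The simplices of K, each written with vertices in increasing order, are:

  0-simplices (4): A, B, D, E
  1-simplices (4): AB, AD, BE, DE

so the chain groups are C_0 ≅ Z^4, C_1 ≅ Z^4.

The boundary map ∂_1: C_1 → C_0 is given by ∂[p,q] = [q] − [p].
The 4×4 boundary matrix has rank 3 and Smith normal form diag(1,1,1).

Computing H_k = (kernel of ∂_k) / (image of ∂_{k+1}):

  H_0: rank C_0 − rank ∂_1 = 4 − 3 = 1, and the invariant factors of ∂_1 are all 1, so H_0 ≅ Z.
  H_1: rank ker ∂_1 − rank ∂_2 = (4 − 3) − 0 = 1, and there is no ∂_2, so H_1 ≅ Z.

H_0 = Z,  H_1 = Z.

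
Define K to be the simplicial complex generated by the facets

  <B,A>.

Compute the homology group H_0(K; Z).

Fix the vertex order A < B and write every simplex with vertices in increasing order. Then dim K = 1 and the simplices of K are:

  0-simplices (2): A, B
  1-simplices (1): AB

giving chain groups C_0 ≅ Z^2, C_1 ≅ Z^1.

∂_1: C_1 → C_0 maps an edge to its endpoints' difference, ∂[p,q] = q − p.
The 2×1 boundary matrix has rank 1 and Smith normal form diag(1).

From H_k ≅ ker(∂_k) / im(∂_{k+1}) we obtain:

  H_0: rank C_0 − rank ∂_1 = 2 − 1 = 1, and the invariant factors of ∂_1 are all 1, so H_0 = Z.

(K is a triangulation of the 1-simplex.)

H_0 = Z.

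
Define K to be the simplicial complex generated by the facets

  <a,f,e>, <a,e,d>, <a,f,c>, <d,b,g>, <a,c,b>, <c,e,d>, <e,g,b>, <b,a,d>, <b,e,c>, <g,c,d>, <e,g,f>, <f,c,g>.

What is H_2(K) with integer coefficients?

Order the vertices as a < b < c < d < e < f < g. Listing each simplex with vertices in this order, K has dimension 2 with simplices:

  0-simplices (7): a, b, c, d, e, f, g
  1-simplices (18): ab, ac, ad, ae, af, bc, bd, be, bg, cd, ce, cf, cg, de, dg, ef, eg, fg
  2-simplices (12): abc, abd, acf, ade, aef, bce, bdg, beg, cde, cdg, cfg, efg

Hence C_0 ≅ Z^7, C_1 ≅ Z^18, C_2 ≅ Z^12.

Boundary ∂_1: C_1 → C_0 maps an edge to its endpoints' difference, ∂[p,q] = q − p. For instance
  ∂bc = c − b.
The 7×18 boundary matrix has rank 6 and Smith normal form diag(1,1,1,1,1,1).

Boundary ∂_2: C_2 → C_1 maps a triangle to the signed sum of its edges. For instance
  ∂bce = ce − be + bc,
  ∂efg = fg − eg + ef.
The resulting 18×12 matrix has rank 12, and its Smith normal form has invariant factors (1,1,1,1,1,1,1,1,1,1,1,2).

Now H_k = ker ∂_k / im ∂_{k+1}, so:

  H_2: rank ker ∂_2 − rank ∂_3 = (12 − 12) − 0 = 0, and there is no ∂_3, so H_2 = 0.

H_2 ≅ 0.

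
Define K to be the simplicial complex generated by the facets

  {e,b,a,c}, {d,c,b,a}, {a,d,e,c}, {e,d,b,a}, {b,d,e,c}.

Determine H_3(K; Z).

Take the total order a < b < c < d < e on the vertex set. Then K (dimension 3) consists of the simplices:

  0-simplices (5): a, b, c, d, e
  1-simplices (10): ab, ac, ad, ae, bc, bd, be, cd, ce, de
  2-simplices (10): abc, abd, abe, acd, ace, ade, bcd, bce, bde, cde
  3-simplices (5): abcd, abce, abde, acde, bcde

giving chain groups C_0 ≅ Z^5, C_1 ≅ Z^10, C_2 ≅ Z^10, C_3 ≅ Z^5.

Boundary ∂_1: C_1 → C_0 sends each edge [p,q] (with p < q) to q − p.
The resulting 5×10 matrix has rank 4, and its Smith normal form has invariant factors (1,1,1,1).

∂_2: C_2 → C_1 sends each 2-simplex [p,q,r] to [q,r] − [p,r] + [p,q]. For instance
  ∂cde = de − ce + cd,
  ∂ade = de − ae + ad.
The resulting 10×10 matrix has rank 6, and its Smith normal form has invariant factors (1,1,1,1,1,1).

The boundary map ∂_3: C_3 → C_2 sends each 3-simplex σ to the alternating sum Σ_i (−1)^i (σ with its i-th vertex removed). For instance
  ∂abde = bde − ade + abe − abd,
  ∂abcd = bcd − acd + abd − abc.
This gives a 10×5 integer matrix of rank 4; reducing to Smith normal form yields diagonal entries (1,1,1,1).

Now H_k = ker ∂_k / im ∂_{k+1}, so:

  H_3: rank ker ∂_3 − rank ∂_4 = (5 − 4) − 0 = 1, and there is no ∂_4, so H_3 = Z.

H_3 = Z.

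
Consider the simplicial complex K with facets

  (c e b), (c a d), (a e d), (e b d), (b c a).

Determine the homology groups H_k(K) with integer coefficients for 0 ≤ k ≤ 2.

We work with the vertex ordering a < b < c < d < e. The simplices of K, each written with vertices in increasing order, are:

  0-simplices (5): a, b, c, d, e
  1-simplices (10): ab, ac, ad, ae, bc, bd, be, cd, ce, de
  2-simplices (5): abc, acd, ade, bce, bde

giving chain groups C_0 ≅ Z^5, C_1 ≅ Z^10, C_2 ≅ Z^5.

Boundary ∂_1: C_1 → C_0 maps an edge to its endpoints' difference, ∂[p,q] = q − p. For instance
  ∂ae = e − a.
As a 5×10 matrix over Z this has rank 4, with invariant factors (1,1,1,1).

The boundary map ∂_2: C_2 → C_1 sends each 2-simplex [p,q,r] to [q,r] − [p,r] + [p,q]. For instance
  ∂bce = ce − be + bc,
  ∂ade = de − ae + ad.
As a 10×5 matrix over Z this has rank 5, with invariant factors (1,1,1,1,1).

Computing H_k = (kernel of ∂_k) / (image of ∂_{k+1}):

  H_0: rank C_0 − rank ∂_1 = 5 − 4 = 1, and the invariant factors of ∂_1 are all 1, so H_0 = Z.
  H_1: rank ker ∂_1 − rank ∂_2 = (10 − 4) − 5 = 1, and the invariant factors of ∂_2 are all 1, so H_1 = Z.
  H_2: rank ker ∂_2 − rank ∂_3 = (5 − 5) − 0 = 0, and there is no ∂_3, so H_2 = 0.

H_0 ≅ Z,  H_1 ≅ Z,  H_2 = 0.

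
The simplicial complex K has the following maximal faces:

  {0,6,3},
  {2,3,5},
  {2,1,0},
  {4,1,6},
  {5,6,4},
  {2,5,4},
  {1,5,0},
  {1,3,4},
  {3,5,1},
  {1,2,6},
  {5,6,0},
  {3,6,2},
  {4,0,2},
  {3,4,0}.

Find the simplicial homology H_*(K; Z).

H_0 = Z,  H_1 = Z^2,  H_2 = Z.

Order the vertices as 0 < 1 < 2 < 3 < 4 < 5 < 6. Listing each simplex with vertices in this order, K has dimension 2 with simplices:

  0-simplices (7): [0], [1], [2], [3], [4], [5], [6]
  1-simplices (21): [0,1], [0,2], [0,3], [0,4], [0,5], [0,6], [1,2], [1,3], [1,4], [1,5], [1,6], [2,3], [2,4], [2,5], [2,6], [3,4], [3,5], [3,6], [4,5], [4,6], [5,6]
  2-simplices (14): [0,1,2], [0,1,5], [0,2,4], [0,3,4], [0,3,6], [0,5,6], [1,2,6], [1,3,4], [1,3,5], [1,4,6], [2,3,5], [2,3,6], [2,4,5], [4,5,6]

Hence C_0 ≅ Z^7, C_1 ≅ Z^21, C_2 ≅ Z^14.

The boundary map ∂_1: C_1 → C_0 is given by ∂[p,q] = [q] − [p].
As a 7×21 matrix over Z this has rank 6, with invariant factors (1,1,1,1,1,1).

Boundary ∂_2: C_2 → C_1 maps a triangle to the signed sum of its edges. For instance
  ∂[0,2,4] = [2,4] − [0,4] + [0,2],
  ∂[1,2,6] = [2,6] − [1,6] + [1,2].
The resulting 21×14 matrix has rank 13, and its Smith normal form has invariant factors (1,1,1,1,1,1,1,1,1,1,1,1,1).

Now H_k = ker ∂_k / im ∂_{k+1}, so:

  H_0: rank C_0 − rank ∂_1 = 7 − 6 = 1, and the invariant factors of ∂_1 are all 1, so H_0 = Z.
  H_1: rank ker ∂_1 − rank ∂_2 = (21 − 6) − 13 = 2, and the invariant factors of ∂_2 are all 1, so H_1 = Z^2.
  H_2: rank ker ∂_2 − rank ∂_3 = (14 − 13) − 0 = 1, and there is no ∂_3, so H_2 = Z.

As a check, the Euler characteristic is 7 − 21 + 14 = 0, which agrees with 1 − 2 + 1 = 0.
(K is a triangulation of the torus T^2.)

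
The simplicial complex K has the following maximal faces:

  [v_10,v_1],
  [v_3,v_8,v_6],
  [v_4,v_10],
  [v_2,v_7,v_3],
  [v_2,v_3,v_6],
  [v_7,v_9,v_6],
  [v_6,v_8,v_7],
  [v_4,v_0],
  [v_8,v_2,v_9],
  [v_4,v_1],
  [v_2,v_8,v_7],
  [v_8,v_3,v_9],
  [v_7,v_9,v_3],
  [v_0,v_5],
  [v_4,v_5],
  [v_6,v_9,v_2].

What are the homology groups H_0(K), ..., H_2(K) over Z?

H_0 ≅ Z^2,  H_1 ≅ Z^2 ⊕ Z/2,  H_2 = 0.

Fix the vertex order v_0 < v_1 < v_2 < v_3 < v_4 < v_5 < v_6 < v_7 < v_8 < v_9 < v_10 and write every simplex with vertices in increasing order. Then dim K = 2 and the simplices of K are:

  0-simplices (11): [v_0], [v_1], [v_2], [v_3], [v_4], [v_5], [v_6], [v_7], [v_8], [v_9], [v_10]
  1-simplices (21): (21 of them)
  2-simplices (10): [v_2,v_3,v_6], [v_2,v_3,v_7], [v_2,v_6,v_9], [v_2,v_7,v_8], [v_2,v_8,v_9], [v_3,v_6,v_8], [v_3,v_7,v_9], [v_3,v_8,v_9], [v_6,v_7,v_8], [v_6,v_7,v_9]

Hence C_0 ≅ Z^11, C_1 ≅ Z^21, C_2 ≅ Z^10.

The boundary map ∂_1: C_1 → C_0 maps an edge to its endpoints' difference, ∂[p,q] = q − p.
The resulting 11×21 matrix has rank 9, and its Smith normal form has invariant factors (1,1,1,1,1,1,1,1,1).

The boundary map ∂_2: C_2 → C_1 acts by ∂[p,q,r] = [q,r] − [p,r] + [p,q]. For instance
  ∂[v_2,v_3,v_6] = [v_3,v_6] − [v_2,v_6] + [v_2,v_3],
  ∂[v_3,v_7,v_9] = [v_7,v_9] − [v_3,v_9] + [v_3,v_7].
The 21×10 boundary matrix has rank 10 and Smith normal form diag(1,1,1,1,1,1,1,1,1,2).

Computing H_k = (kernel of ∂_k) / (image of ∂_{k+1}):

  H_0: rank C_0 − rank ∂_1 = 11 − 9 = 2, and the invariant factors of ∂_1 are all 1, so H_0 = Z^2.
  H_1: rank ker ∂_1 − rank ∂_2 = (21 − 9) − 10 = 2, and ∂_2 has invariant factor 2 > 1, so H_1 = Z^2 ⊕ Z/2.
  H_2: rank ker ∂_2 − rank ∂_3 = (10 − 10) − 0 = 0, and there is no ∂_3, so H_2 = 0.

As a check, the Euler characteristic is 11 − 21 + 10 = 0, which agrees with 2 − 2 + 0 = 0.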